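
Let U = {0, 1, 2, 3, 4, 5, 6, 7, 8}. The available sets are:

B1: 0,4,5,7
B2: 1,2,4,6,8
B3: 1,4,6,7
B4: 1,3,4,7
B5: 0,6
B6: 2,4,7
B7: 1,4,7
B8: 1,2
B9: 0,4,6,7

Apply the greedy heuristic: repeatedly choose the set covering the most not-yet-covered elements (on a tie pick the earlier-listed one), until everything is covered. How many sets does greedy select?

Pick 1: B2 covers 5 new elements (1, 2, 4, 6, 8).
Pick 2: B1 covers 3 new elements (0, 5, 7).
Pick 3: B4 covers 1 new elements (3).
Greedy uses 3 sets.

3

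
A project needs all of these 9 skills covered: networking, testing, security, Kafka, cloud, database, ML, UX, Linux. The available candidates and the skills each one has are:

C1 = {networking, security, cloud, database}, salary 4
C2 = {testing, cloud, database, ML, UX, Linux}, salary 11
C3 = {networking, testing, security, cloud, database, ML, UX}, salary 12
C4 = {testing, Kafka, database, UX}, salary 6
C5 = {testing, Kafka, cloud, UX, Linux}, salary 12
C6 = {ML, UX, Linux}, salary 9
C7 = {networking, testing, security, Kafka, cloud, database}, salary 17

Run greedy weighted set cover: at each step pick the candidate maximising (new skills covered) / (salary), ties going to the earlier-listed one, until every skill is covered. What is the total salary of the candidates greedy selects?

19

Pick 1: C1 adds 4 new (networking, security, cloud, database) at salary 4 (ratio 4/4).
Pick 2: C4 adds 3 new (testing, Kafka, UX) at salary 6 (ratio 3/6).
Pick 3: C6 adds 2 new (ML, Linux) at salary 9 (ratio 2/9).
Greedy total salary: 4 + 6 + 9 = 19.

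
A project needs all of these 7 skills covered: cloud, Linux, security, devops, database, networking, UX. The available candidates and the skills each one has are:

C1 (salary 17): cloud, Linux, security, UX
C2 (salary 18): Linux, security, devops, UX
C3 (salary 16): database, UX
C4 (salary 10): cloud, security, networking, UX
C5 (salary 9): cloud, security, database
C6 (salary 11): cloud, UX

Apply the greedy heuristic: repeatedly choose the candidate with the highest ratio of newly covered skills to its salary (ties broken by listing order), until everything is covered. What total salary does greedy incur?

37

Pick 1: C4 adds 4 new (cloud, security, networking, UX) at salary 10 (ratio 4/10).
Pick 2: C2 adds 2 new (Linux, devops) at salary 18 (ratio 2/18).
Pick 3: C5 adds 1 new (database) at salary 9 (ratio 1/9).
Greedy total salary: 10 + 18 + 9 = 37.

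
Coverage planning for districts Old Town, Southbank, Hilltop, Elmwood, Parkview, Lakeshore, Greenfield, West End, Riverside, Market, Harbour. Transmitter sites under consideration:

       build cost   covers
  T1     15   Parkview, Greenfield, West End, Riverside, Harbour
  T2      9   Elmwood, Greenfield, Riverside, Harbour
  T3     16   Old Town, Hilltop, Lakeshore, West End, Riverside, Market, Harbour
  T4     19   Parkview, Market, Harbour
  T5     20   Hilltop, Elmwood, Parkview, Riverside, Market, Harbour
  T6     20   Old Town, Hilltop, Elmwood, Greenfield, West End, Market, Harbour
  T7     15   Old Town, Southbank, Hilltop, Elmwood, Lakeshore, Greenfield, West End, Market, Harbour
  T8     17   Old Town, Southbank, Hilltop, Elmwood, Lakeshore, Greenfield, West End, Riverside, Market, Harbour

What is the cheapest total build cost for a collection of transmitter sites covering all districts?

T1, T7 cover every district at build cost 15 + 15 = 30.
Any cover uses at least 2 transmitter sites; among all covering selections none totals below 30.

30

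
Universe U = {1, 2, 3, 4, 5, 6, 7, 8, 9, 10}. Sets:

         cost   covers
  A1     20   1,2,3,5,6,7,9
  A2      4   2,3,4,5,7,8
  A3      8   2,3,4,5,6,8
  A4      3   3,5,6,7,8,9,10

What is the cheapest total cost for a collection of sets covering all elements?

27

A1, A2, A4 cover every element at cost 20 + 4 + 3 = 27.
Any cover uses at least 3 sets; among all covering selections none totals below 27.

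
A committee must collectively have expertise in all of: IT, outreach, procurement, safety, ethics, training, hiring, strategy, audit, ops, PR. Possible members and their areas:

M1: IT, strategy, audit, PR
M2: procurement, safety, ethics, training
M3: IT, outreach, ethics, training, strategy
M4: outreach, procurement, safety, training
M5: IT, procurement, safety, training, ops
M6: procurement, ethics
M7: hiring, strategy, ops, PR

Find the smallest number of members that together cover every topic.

4

M1, M2, M3, M7 together cover {IT, outreach, procurement, safety, ethics, training, hiring, strategy, audit, ops, PR} — every topic.
No 3 of the 7 members cover everything (all 35 triples fall short), so 4 is minimum.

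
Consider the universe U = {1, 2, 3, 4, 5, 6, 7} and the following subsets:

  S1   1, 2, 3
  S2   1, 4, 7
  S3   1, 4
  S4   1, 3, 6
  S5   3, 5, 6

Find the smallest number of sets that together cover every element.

3

S1, S2, S5 together cover {1, 2, 3, 4, 5, 6, 7} — every element.
No 2 of the 5 sets cover everything (all 10 pairs fall short), so 3 is minimum.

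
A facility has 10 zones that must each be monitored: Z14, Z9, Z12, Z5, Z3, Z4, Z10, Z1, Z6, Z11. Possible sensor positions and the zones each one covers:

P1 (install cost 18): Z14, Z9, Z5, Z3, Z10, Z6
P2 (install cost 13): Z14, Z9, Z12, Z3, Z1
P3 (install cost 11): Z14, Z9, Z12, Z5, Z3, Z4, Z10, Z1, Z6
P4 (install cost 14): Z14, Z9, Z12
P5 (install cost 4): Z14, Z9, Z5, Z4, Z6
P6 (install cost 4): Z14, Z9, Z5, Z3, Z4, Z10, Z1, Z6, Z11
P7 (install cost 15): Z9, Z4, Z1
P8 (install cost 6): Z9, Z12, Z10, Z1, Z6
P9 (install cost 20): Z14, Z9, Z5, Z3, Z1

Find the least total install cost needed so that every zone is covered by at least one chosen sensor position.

10

P6, P8 cover every zone at install cost 4 + 6 = 10.
Any cover uses at least 2 sensor positions; among all covering selections none totals below 10.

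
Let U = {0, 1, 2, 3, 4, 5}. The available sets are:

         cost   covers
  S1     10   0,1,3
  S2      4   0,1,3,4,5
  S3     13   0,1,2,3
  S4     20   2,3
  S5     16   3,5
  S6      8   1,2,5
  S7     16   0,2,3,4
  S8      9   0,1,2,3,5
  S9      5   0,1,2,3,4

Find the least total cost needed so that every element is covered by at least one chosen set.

9

S2, S9 cover every element at cost 4 + 5 = 9.
Any cover uses at least 2 sets; among all covering selections none totals below 9.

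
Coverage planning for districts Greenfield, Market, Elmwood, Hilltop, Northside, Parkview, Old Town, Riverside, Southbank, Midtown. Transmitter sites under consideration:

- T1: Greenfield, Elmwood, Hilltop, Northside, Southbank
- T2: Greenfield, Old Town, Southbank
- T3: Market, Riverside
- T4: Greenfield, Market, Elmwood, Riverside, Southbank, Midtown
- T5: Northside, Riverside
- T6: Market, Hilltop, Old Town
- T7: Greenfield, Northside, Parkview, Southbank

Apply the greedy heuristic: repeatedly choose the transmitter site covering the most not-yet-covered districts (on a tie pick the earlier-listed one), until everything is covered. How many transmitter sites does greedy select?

Pick 1: T4 covers 6 new districts (Greenfield, Market, Elmwood, Riverside, Southbank, Midtown).
Pick 2: T1 covers 2 new districts (Hilltop, Northside).
Pick 3: T2 covers 1 new districts (Old Town).
Pick 4: T7 covers 1 new districts (Parkview).
Greedy uses 4 transmitter sites. (The true minimum is 3.)

4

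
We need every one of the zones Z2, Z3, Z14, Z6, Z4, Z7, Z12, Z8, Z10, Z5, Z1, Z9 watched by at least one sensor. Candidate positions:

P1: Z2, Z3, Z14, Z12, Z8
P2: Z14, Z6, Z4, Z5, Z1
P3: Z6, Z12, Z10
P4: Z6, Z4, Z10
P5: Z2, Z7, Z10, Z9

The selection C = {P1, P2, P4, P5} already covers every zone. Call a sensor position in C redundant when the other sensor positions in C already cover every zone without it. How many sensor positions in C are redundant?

Drop P1: Z3, Z12, Z8 uncovered — not redundant.
Drop P2: Z5, Z1 uncovered — not redundant.
Drop P4: the rest still cover every zone — redundant.
Drop P5: Z7, Z9 uncovered — not redundant.
1 redundant: P4.

1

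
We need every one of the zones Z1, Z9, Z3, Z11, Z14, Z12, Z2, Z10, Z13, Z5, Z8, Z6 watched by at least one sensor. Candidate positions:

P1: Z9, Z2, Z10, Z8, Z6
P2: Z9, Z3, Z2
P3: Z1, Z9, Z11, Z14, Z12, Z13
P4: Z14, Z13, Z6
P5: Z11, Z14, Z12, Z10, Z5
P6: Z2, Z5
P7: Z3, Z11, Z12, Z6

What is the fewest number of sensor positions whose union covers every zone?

4

P1, P2, P3, P5 together cover {Z1, Z9, Z3, Z11, Z14, Z12, Z2, Z10, Z13, Z5, Z8, Z6} — every zone.
No 3 of the 7 sensor positions cover everything (all 35 triples fall short), so 4 is minimum.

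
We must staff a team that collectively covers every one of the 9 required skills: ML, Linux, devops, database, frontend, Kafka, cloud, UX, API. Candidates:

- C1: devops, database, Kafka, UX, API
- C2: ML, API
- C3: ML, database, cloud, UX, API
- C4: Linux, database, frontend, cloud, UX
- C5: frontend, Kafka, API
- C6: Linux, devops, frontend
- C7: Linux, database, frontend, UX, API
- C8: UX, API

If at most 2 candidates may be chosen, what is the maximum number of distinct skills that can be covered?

8

Choosing C1, C4 covers {Linux, devops, database, frontend, Kafka, cloud, UX, API} — 8 skills.
No choice of 2 candidates does better; here ML is left uncovered.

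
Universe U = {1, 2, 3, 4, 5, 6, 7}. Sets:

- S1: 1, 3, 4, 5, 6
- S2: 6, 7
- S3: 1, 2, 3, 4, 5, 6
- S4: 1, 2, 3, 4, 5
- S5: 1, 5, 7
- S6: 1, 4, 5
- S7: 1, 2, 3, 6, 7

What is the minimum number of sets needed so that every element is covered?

S1, S7 together cover {1, 2, 3, 4, 5, 6, 7} — every element.
No single set contains all 7 elements, so 2 is optimal.

2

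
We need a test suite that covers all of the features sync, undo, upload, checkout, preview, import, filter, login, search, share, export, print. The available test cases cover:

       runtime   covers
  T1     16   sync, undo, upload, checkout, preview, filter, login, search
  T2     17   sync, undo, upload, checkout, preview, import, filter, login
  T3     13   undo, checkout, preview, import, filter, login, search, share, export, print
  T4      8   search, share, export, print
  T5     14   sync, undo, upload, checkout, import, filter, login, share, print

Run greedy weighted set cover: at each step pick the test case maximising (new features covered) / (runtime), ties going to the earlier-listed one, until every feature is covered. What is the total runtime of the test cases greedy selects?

27

Pick 1: T3 adds 10 new (undo, checkout, preview, import, filter, login, search, share, export, print) at runtime 13 (ratio 10/13).
Pick 2: T5 adds 2 new (sync, upload) at runtime 14 (ratio 2/14).
Greedy total runtime: 13 + 14 = 27. (The true optimum is 25, so greedy overshoots here.)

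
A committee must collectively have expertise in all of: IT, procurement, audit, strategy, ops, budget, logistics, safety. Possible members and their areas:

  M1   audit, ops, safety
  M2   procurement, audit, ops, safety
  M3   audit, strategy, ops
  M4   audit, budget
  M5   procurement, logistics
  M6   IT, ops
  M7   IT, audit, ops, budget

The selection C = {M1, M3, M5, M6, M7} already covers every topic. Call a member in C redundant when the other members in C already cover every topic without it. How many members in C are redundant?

1

Drop M1: safety uncovered — not redundant.
Drop M3: strategy uncovered — not redundant.
Drop M5: procurement, logistics uncovered — not redundant.
Drop M6: the rest still cover every topic — redundant.
Drop M7: budget uncovered — not redundant.
1 redundant: M6.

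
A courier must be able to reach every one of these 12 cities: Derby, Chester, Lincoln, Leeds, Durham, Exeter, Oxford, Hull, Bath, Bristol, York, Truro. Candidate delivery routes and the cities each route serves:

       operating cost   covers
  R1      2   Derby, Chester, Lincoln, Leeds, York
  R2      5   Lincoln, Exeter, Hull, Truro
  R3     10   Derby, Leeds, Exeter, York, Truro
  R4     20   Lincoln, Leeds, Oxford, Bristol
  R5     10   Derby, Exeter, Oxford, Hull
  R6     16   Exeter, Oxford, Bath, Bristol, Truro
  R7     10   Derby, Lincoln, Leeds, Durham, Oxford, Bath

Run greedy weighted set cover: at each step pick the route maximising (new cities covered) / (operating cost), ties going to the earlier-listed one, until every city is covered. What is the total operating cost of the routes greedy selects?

Pick 1: R1 adds 5 new (Derby, Chester, Lincoln, Leeds, York) at operating cost 2 (ratio 5/2).
Pick 2: R2 adds 3 new (Exeter, Hull, Truro) at operating cost 5 (ratio 3/5).
Pick 3: R7 adds 3 new (Durham, Oxford, Bath) at operating cost 10 (ratio 3/10).
Pick 4: R6 adds 1 new (Bristol) at operating cost 16 (ratio 1/16).
Greedy total operating cost: 2 + 5 + 10 + 16 = 33.

33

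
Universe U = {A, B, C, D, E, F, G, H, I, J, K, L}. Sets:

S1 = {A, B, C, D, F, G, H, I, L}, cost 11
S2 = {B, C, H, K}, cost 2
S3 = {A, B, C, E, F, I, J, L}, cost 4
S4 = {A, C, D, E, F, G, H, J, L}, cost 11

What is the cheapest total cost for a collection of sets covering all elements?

S1, S2, S3 cover every element at cost 11 + 2 + 4 = 17.
Any cover uses at least 3 sets; among all covering selections none totals below 17.

17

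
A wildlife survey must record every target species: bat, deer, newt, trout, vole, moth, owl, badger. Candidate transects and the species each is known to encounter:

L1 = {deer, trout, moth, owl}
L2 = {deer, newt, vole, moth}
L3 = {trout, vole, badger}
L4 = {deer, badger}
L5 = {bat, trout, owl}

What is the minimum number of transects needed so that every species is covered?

3

L2, L3, L5 together cover {bat, deer, newt, trout, vole, moth, owl, badger} — every species.
No 2 of the 5 transects cover everything (all 10 pairs fall short), so 3 is minimum.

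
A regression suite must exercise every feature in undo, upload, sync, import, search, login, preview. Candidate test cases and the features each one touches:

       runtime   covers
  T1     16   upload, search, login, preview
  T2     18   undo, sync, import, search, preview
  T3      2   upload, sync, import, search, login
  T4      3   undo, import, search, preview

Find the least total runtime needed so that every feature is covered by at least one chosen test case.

5

T3, T4 cover every feature at runtime 2 + 3 = 5.
Any cover uses at least 2 test cases; among all covering selections none totals below 5.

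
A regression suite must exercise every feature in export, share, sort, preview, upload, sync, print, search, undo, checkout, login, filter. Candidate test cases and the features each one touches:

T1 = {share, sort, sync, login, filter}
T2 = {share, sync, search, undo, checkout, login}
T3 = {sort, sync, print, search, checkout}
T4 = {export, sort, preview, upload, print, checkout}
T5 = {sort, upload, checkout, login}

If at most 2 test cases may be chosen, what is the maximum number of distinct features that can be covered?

11

Choosing T2, T4 covers {export, share, sort, preview, upload, sync, print, search, undo, checkout, login} — 11 features.
No choice of 2 test cases does better; here filter is left uncovered.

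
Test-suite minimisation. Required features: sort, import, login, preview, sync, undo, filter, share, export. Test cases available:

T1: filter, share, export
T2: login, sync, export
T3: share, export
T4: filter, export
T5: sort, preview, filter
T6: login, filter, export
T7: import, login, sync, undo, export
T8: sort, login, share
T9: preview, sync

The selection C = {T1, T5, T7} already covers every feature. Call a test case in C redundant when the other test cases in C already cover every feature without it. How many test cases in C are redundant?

0

Drop T1: share uncovered — not redundant.
Drop T5: sort, preview uncovered — not redundant.
Drop T7: import, login, sync, undo uncovered — not redundant.
None of the test cases in C is redundant.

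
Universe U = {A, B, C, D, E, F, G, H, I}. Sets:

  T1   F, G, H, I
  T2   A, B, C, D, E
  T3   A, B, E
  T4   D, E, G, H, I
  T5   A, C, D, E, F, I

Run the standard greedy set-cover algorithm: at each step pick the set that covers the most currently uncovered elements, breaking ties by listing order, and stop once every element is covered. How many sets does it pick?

Pick 1: T5 covers 6 new elements (A, C, D, E, F, I).
Pick 2: T1 covers 2 new elements (G, H).
Pick 3: T2 covers 1 new elements (B).
Greedy uses 3 sets. (The true minimum is 2.)

3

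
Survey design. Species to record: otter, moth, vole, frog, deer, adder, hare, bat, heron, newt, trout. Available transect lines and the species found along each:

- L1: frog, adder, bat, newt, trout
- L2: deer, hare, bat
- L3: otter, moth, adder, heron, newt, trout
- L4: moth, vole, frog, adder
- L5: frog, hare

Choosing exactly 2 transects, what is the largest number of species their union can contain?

Choosing L2, L3 covers {otter, moth, deer, adder, hare, bat, heron, newt, trout} — 9 species.
No choice of 2 transects does better; here vole, frog are left uncovered.

9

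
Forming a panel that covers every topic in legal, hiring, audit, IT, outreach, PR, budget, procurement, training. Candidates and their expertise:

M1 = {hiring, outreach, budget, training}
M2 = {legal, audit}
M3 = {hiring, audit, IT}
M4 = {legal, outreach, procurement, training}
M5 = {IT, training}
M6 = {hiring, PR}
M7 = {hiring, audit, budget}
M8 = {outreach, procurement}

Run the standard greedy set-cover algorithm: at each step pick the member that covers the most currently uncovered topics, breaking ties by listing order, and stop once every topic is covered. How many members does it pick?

Pick 1: M1 covers 4 new topics (hiring, outreach, budget, training).
Pick 2: M2 covers 2 new topics (legal, audit).
Pick 3: M3 covers 1 new topics (IT).
Pick 4: M4 covers 1 new topics (procurement).
Pick 5: M6 covers 1 new topics (PR).
Greedy uses 5 members. (The true minimum is 4.)

5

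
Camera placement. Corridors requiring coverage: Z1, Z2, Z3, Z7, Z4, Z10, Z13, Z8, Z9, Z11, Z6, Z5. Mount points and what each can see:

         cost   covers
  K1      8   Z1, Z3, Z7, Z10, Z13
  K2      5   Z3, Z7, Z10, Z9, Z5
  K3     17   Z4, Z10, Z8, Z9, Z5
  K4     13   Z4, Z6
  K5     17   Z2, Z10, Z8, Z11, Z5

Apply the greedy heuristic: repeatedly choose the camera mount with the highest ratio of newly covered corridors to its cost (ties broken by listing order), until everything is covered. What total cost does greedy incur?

Pick 1: K2 adds 5 new (Z3, Z7, Z10, Z9, Z5) at cost 5 (ratio 5/5).
Pick 2: K1 adds 2 new (Z1, Z13) at cost 8 (ratio 2/8).
Pick 3: K5 adds 3 new (Z2, Z8, Z11) at cost 17 (ratio 3/17).
Pick 4: K4 adds 2 new (Z4, Z6) at cost 13 (ratio 2/13).
Greedy total cost: 5 + 8 + 17 + 13 = 43.

43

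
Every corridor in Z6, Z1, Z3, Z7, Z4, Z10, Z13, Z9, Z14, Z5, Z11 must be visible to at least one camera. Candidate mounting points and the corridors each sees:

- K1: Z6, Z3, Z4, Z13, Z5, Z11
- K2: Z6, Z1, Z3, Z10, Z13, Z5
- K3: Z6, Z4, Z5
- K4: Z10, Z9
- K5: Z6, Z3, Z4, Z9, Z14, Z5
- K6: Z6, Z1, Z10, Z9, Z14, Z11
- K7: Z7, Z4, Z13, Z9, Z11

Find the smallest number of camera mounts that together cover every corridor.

3

K1, K6, K7 together cover {Z6, Z1, Z3, Z7, Z4, Z10, Z13, Z9, Z14, Z5, Z11} — every corridor.
No 2 of the 7 camera mounts cover everything (all 21 pairs fall short), so 3 is minimum.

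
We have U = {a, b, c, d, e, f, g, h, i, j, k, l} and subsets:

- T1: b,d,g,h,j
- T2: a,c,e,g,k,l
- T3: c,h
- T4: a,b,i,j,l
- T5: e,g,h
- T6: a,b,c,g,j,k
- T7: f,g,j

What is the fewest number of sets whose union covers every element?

4

T1, T2, T4, T7 together cover {a, b, c, d, e, f, g, h, i, j, k, l} — every element.
No 3 of the 7 sets cover everything (all 35 triples fall short), so 4 is minimum.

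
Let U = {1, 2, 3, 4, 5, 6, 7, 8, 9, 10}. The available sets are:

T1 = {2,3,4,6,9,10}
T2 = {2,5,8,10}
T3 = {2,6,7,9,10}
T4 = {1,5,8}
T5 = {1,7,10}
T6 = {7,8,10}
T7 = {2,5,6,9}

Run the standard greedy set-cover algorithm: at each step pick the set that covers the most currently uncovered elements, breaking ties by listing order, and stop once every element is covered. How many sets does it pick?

3

Pick 1: T1 covers 6 new elements (2, 3, 4, 6, 9, 10).
Pick 2: T4 covers 3 new elements (1, 5, 8).
Pick 3: T3 covers 1 new elements (7).
Greedy uses 3 sets.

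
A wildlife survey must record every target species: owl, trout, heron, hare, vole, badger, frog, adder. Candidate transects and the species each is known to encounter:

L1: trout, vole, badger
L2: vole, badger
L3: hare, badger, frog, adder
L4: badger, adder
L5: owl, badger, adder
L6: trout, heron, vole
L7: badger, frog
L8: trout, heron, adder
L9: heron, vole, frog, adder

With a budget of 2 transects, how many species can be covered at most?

7

Choosing L3, L6 covers {trout, heron, hare, vole, badger, frog, adder} — 7 species.
No choice of 2 transects does better; here owl is left uncovered.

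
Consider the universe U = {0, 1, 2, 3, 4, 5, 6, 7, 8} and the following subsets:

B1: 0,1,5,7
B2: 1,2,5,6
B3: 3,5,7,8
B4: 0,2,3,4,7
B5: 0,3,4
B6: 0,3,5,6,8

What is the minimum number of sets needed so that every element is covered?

3

B1, B4, B6 together cover {0, 1, 2, 3, 4, 5, 6, 7, 8} — every element.
No 2 of the 6 sets cover everything (all 15 pairs fall short), so 3 is minimum.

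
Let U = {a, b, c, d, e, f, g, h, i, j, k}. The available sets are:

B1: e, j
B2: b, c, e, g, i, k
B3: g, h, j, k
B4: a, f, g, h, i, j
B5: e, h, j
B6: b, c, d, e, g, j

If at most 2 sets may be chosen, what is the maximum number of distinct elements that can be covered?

10

Choosing B2, B4 covers {a, b, c, e, f, g, h, i, j, k} — 10 elements.
No choice of 2 sets does better; here d is left uncovered.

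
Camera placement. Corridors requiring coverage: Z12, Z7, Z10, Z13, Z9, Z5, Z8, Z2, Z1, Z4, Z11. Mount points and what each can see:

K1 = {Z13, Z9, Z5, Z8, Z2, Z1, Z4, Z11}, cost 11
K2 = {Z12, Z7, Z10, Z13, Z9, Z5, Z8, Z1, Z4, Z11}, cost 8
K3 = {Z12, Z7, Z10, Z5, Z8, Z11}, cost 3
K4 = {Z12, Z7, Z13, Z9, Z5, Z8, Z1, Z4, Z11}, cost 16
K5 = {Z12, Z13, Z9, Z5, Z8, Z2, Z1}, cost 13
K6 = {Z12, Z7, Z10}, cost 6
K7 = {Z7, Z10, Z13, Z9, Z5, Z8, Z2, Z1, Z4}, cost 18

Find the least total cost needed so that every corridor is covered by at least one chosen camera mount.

14

K1, K3 cover every corridor at cost 11 + 3 = 14.
Any cover uses at least 2 camera mounts; among all covering selections none totals below 14.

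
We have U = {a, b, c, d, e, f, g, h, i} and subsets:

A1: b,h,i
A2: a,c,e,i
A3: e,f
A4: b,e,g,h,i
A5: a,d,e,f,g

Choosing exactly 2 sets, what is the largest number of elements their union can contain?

8

Choosing A1, A5 covers {a, b, d, e, f, g, h, i} — 8 elements.
No choice of 2 sets does better; here c is left uncovered.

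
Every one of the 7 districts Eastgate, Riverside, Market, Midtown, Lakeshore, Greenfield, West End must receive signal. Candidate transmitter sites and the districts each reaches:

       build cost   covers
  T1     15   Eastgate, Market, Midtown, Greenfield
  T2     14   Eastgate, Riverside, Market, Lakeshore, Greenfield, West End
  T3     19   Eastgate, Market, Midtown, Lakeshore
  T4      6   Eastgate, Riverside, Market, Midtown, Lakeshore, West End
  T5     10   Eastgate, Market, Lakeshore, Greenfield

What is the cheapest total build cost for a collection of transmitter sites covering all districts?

16

T4, T5 cover every district at build cost 6 + 10 = 16.
Any cover uses at least 2 transmitter sites; among all covering selections none totals below 16.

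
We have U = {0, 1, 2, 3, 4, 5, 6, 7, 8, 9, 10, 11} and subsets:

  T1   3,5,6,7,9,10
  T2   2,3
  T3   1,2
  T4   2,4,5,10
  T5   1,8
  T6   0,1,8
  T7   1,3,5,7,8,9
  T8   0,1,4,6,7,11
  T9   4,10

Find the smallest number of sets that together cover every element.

3

T4, T7, T8 together cover {0, 1, 2, 3, 4, 5, 6, 7, 8, 9, 10, 11} — every element.
No 2 of the 9 sets cover everything (all 36 pairs fall short), so 3 is minimum.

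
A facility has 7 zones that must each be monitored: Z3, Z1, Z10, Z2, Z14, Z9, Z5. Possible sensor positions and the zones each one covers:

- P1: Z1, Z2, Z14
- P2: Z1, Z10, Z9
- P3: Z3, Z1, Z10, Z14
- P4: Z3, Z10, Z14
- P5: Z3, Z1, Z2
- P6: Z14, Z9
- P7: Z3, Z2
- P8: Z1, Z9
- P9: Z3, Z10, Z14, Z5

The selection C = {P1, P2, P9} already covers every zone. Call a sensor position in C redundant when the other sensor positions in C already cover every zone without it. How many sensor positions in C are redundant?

0

Drop P1: Z2 uncovered — not redundant.
Drop P2: Z9 uncovered — not redundant.
Drop P9: Z3, Z5 uncovered — not redundant.
None of the sensor positions in C is redundant.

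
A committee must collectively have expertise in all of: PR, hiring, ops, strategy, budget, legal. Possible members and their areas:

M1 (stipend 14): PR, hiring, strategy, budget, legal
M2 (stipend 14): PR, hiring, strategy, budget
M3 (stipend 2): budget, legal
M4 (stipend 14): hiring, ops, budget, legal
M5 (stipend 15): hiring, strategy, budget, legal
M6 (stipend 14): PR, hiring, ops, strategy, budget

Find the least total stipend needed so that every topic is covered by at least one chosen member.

M3, M6 cover every topic at stipend 2 + 14 = 16.
Any cover uses at least 2 members; among all covering selections none totals below 16.

16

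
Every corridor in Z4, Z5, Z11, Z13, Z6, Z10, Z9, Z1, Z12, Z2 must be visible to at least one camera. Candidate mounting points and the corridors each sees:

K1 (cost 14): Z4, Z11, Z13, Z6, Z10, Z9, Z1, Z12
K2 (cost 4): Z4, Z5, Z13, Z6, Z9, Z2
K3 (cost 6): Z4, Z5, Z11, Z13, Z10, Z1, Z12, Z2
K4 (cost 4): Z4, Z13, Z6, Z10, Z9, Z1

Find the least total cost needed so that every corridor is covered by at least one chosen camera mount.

K2, K3 cover every corridor at cost 4 + 6 = 10.
Any cover uses at least 2 camera mounts; among all covering selections none totals below 10.

10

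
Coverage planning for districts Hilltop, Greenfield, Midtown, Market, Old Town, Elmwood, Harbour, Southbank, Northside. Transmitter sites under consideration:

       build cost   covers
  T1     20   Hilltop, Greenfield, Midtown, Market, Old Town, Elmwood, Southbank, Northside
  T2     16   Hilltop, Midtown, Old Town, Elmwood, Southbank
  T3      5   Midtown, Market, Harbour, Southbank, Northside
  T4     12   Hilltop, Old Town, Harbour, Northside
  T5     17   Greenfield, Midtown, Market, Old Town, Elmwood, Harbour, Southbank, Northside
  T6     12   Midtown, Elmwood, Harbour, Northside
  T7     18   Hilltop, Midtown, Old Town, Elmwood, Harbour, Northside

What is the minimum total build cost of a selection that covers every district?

25

T1, T3 cover every district at build cost 20 + 5 = 25.
Any cover uses at least 2 transmitter sites; among all covering selections none totals below 25.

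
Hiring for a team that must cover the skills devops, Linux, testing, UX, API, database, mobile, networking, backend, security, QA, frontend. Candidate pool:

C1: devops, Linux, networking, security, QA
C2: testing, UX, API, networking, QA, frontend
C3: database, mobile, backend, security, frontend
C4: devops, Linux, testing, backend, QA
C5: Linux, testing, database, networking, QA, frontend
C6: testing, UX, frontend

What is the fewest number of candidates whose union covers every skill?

C1, C2, C3 together cover {devops, Linux, testing, UX, API, database, mobile, networking, backend, security, QA, frontend} — every skill.
No 2 of the 6 candidates cover everything (all 15 pairs fall short), so 3 is minimum.

3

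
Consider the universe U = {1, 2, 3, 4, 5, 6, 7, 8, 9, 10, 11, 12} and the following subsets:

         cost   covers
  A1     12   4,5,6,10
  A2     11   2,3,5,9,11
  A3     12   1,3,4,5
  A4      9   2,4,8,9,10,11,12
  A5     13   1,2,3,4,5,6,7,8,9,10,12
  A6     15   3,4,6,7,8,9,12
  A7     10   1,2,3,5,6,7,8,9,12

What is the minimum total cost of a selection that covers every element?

A4, A7 cover every element at cost 9 + 10 = 19.
Any cover uses at least 2 sets; among all covering selections none totals below 19.

19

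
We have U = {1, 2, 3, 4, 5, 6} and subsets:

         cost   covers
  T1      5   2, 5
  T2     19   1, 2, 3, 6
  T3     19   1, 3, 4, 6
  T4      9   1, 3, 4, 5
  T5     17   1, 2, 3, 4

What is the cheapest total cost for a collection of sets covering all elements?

T1, T3 cover every element at cost 5 + 19 = 24.
Any cover uses at least 2 sets; among all covering selections none totals below 24.

24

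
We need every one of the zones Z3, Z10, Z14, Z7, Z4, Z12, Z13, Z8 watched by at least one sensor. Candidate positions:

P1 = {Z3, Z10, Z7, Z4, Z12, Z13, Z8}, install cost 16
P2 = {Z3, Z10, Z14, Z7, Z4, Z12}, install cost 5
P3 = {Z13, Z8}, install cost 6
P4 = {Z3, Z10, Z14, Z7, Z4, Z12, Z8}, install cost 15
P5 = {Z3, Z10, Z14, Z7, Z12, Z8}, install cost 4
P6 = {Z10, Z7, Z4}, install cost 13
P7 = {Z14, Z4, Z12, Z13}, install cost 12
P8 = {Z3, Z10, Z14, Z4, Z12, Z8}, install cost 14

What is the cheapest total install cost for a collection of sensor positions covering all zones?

11

P2, P3 cover every zone at install cost 5 + 6 = 11.
Any cover uses at least 2 sensor positions; among all covering selections none totals below 11.
Greedy by coverage-per-install cost would pick P5, P2, P3 for 15 — worse than the optimum 11.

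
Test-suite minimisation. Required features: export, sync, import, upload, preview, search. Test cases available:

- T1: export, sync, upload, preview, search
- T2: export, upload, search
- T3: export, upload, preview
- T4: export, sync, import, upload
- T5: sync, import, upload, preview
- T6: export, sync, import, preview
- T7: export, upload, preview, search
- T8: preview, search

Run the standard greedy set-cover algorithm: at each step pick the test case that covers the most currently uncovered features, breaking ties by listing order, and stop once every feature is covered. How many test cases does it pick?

2

Pick 1: T1 covers 5 new features (export, sync, upload, preview, search).
Pick 2: T4 covers 1 new features (import).
Greedy uses 2 test cases.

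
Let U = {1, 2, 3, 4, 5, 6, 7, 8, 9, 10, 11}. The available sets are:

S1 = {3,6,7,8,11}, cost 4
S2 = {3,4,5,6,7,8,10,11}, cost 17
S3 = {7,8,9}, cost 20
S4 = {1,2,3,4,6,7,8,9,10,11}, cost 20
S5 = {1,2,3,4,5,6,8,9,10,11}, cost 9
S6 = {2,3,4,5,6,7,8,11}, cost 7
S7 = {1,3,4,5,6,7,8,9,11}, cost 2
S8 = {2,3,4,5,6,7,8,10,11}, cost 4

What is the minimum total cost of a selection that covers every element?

S7, S8 cover every element at cost 2 + 4 = 6.
Any cover uses at least 2 sets; among all covering selections none totals below 6.

6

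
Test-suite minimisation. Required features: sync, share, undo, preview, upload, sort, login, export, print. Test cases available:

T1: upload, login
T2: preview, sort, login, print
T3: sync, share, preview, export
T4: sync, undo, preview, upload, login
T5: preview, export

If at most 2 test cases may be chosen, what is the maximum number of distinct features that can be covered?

Choosing T2, T3 covers {sync, share, preview, sort, login, export, print} — 7 features.
No choice of 2 test cases does better; here undo, upload are left uncovered.

7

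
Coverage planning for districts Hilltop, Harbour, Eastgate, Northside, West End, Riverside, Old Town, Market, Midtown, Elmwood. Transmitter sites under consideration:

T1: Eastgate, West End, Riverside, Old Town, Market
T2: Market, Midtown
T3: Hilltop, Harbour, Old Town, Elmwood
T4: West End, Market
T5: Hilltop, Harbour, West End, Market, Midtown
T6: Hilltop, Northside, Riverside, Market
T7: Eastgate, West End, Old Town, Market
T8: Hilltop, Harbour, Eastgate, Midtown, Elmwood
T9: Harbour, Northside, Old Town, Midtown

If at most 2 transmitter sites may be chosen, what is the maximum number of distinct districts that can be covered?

Choosing T1, T8 covers {Hilltop, Harbour, Eastgate, West End, Riverside, Old Town, Market, Midtown, Elmwood} — 9 districts.
No choice of 2 transmitter sites does better; here Northside is left uncovered.

9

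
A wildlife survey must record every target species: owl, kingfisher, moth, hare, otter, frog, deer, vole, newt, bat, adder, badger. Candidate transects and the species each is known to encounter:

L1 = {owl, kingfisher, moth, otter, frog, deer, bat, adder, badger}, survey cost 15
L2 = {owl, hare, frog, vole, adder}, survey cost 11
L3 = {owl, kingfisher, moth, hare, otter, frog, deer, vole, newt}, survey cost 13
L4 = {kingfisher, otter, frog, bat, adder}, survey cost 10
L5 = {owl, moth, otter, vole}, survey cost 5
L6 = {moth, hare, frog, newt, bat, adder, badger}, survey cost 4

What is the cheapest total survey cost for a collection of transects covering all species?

17

L3, L6 cover every species at survey cost 13 + 4 = 17.
Any cover uses at least 2 transects; among all covering selections none totals below 17.
Greedy by coverage-per-survey cost would pick L6, L5, L3 for 22 — worse than the optimum 17.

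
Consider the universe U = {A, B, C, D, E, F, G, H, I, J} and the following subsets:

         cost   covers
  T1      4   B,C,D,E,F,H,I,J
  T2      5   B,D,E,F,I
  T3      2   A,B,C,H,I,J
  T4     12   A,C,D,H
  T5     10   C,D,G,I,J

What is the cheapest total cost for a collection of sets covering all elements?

16

T1, T3, T5 cover every element at cost 4 + 2 + 10 = 16.
Any cover uses at least 3 sets; among all covering selections none totals below 16.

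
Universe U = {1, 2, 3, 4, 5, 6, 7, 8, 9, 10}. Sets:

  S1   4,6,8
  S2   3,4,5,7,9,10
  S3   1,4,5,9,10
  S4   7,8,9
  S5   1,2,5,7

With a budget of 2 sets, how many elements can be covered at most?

8

Choosing S1, S2 covers {3, 4, 5, 6, 7, 8, 9, 10} — 8 elements.
No choice of 2 sets does better; here 1, 2 are left uncovered.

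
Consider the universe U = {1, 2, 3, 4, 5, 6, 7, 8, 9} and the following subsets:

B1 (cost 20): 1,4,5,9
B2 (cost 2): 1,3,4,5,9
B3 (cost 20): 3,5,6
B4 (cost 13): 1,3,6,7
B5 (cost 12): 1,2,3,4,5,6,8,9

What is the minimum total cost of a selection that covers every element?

B4, B5 cover every element at cost 13 + 12 = 25.
Any cover uses at least 2 sets; among all covering selections none totals below 25.
Greedy by coverage-per-cost would pick B2, B5, B4 for 27 — worse than the optimum 25.

25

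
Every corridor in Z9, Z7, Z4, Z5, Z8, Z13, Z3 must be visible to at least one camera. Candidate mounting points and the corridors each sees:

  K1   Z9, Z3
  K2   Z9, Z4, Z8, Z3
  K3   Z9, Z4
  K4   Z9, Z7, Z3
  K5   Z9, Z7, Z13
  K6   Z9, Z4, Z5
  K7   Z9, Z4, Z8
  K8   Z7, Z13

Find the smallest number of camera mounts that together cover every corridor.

K2, K5, K6 together cover {Z9, Z7, Z4, Z5, Z8, Z13, Z3} — every corridor.
No 2 of the 8 camera mounts cover everything (all 28 pairs fall short), so 3 is minimum.

3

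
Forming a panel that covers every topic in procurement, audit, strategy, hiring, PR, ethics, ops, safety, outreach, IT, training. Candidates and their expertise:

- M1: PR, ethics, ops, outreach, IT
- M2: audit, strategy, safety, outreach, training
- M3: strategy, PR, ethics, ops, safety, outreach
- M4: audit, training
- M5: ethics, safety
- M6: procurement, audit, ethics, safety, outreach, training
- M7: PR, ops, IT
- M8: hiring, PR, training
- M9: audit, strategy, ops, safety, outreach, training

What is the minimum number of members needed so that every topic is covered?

4

M1, M2, M6, M8 together cover {procurement, audit, strategy, hiring, PR, ethics, ops, safety, outreach, IT, training} — every topic.
No 3 of the 9 members cover everything (all 84 triples fall short), so 4 is minimum.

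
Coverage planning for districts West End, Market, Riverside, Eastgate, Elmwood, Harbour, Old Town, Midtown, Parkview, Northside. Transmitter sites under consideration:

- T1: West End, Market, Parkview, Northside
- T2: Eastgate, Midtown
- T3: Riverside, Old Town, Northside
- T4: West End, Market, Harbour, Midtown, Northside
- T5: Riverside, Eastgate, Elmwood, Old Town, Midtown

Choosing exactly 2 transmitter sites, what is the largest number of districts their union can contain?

Choosing T1, T5 covers {West End, Market, Riverside, Eastgate, Elmwood, Old Town, Midtown, Parkview, Northside} — 9 districts.
No choice of 2 transmitter sites does better; here Harbour is left uncovered.

9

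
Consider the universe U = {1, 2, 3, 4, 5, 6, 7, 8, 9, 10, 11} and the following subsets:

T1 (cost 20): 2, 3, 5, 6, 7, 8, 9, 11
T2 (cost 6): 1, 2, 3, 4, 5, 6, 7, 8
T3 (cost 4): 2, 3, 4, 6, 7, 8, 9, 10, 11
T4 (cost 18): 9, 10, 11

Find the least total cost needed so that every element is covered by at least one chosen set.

T2, T3 cover every element at cost 6 + 4 = 10.
Any cover uses at least 2 sets; among all covering selections none totals below 10.

10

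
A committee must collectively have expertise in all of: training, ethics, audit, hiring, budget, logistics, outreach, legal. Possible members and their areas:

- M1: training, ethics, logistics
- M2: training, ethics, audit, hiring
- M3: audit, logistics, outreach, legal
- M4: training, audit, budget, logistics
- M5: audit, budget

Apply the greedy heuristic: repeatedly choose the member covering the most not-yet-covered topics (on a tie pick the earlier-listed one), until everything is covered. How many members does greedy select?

3

Pick 1: M2 covers 4 new topics (training, ethics, audit, hiring).
Pick 2: M3 covers 3 new topics (logistics, outreach, legal).
Pick 3: M4 covers 1 new topics (budget).
Greedy uses 3 members.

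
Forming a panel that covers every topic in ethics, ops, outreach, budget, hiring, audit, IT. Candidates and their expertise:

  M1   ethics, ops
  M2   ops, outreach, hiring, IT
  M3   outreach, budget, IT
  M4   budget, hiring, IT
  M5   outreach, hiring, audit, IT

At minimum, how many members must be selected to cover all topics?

M1, M3, M5 together cover {ethics, ops, outreach, budget, hiring, audit, IT} — every topic.
No 2 of the 5 members cover everything (all 10 pairs fall short), so 3 is minimum.
Greedy (largest uncovered first) would take M2, M1, M3, M5 — 4 members — but 3 suffice.

3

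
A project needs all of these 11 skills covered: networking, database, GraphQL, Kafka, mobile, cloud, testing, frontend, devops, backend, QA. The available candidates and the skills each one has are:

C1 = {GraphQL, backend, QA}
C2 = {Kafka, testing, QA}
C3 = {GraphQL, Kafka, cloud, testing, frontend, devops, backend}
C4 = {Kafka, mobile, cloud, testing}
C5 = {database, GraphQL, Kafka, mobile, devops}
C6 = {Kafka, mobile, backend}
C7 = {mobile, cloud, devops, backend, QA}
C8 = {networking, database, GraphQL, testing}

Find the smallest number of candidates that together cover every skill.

3

C3, C7, C8 together cover {networking, database, GraphQL, Kafka, mobile, cloud, testing, frontend, devops, backend, QA} — every skill.
No 2 of the 8 candidates cover everything (all 28 pairs fall short), so 3 is minimum.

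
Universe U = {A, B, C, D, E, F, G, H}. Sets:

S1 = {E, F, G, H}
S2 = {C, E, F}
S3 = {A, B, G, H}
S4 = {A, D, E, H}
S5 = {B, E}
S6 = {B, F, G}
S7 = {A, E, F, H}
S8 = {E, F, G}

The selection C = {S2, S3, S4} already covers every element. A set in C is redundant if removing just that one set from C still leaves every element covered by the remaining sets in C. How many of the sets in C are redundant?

Drop S2: C, F uncovered — not redundant.
Drop S3: B, G uncovered — not redundant.
Drop S4: D uncovered — not redundant.
None of the sets in C is redundant.

0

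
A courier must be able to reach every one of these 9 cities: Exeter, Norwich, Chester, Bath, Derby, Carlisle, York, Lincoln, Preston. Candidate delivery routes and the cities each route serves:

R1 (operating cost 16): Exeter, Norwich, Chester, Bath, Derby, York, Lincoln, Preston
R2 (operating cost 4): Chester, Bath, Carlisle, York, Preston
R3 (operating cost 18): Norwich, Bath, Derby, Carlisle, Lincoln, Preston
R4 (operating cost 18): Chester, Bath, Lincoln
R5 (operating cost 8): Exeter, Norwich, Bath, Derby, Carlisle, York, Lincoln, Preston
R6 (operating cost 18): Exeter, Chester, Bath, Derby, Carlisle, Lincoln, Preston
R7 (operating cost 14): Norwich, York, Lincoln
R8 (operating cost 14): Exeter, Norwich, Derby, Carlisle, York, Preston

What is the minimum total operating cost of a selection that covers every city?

R2, R5 cover every city at operating cost 4 + 8 = 12.
Any cover uses at least 2 routes; among all covering selections none totals below 12.

12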